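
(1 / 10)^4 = 1 / 10000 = 0.00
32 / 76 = 8 / 19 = 0.42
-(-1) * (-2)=-2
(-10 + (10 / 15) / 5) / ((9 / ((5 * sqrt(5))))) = -148 * sqrt(5) / 27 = -12.26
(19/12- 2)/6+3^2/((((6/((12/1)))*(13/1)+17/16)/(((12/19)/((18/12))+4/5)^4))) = 1827993260323/709597845000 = 2.58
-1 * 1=-1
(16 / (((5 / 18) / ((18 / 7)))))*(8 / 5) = 41472 / 175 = 236.98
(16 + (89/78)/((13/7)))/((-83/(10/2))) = -84235/84162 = -1.00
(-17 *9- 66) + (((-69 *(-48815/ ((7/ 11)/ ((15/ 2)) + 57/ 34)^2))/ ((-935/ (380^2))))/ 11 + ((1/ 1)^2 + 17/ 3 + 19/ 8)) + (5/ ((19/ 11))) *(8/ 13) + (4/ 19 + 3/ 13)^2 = -2179225026422859470807/ 142957500682776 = -15243866.30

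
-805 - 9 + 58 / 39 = -31688 / 39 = -812.51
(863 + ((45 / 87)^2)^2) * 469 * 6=1717761636192 / 707281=2428683.42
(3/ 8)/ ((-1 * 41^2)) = -0.00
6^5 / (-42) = -1296 / 7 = -185.14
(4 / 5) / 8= 1 / 10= 0.10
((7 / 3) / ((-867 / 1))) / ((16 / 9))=-7 / 4624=-0.00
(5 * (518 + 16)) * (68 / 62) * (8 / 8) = 90780 / 31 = 2928.39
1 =1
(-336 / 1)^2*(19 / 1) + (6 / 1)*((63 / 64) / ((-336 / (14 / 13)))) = 7138639809 / 3328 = 2145023.98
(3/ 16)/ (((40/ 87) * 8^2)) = 261/ 40960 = 0.01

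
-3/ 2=-1.50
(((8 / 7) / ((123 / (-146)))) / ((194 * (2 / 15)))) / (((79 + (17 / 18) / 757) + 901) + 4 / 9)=-19893960 / 371916595967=-0.00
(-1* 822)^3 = -555412248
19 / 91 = 0.21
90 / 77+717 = 55299 / 77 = 718.17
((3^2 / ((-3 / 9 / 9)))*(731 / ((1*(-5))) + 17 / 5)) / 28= 12393 / 10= 1239.30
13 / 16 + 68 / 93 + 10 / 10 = 3785 / 1488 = 2.54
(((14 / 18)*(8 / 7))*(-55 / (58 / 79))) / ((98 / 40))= -347600 / 12789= -27.18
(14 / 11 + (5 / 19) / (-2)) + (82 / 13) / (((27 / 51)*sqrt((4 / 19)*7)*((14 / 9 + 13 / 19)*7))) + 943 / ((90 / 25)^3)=13243*sqrt(133) / 243971 + 26026807 / 1218888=21.98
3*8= 24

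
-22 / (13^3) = -22 / 2197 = -0.01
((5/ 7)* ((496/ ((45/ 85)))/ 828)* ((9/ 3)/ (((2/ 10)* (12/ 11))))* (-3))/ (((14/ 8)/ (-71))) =41158700/ 30429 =1352.61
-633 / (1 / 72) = -45576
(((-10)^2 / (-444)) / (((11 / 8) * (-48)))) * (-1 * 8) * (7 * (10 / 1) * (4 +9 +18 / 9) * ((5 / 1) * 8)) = -1400000 / 1221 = -1146.60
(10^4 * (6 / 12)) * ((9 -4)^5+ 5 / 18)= 140637500 / 9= 15626388.89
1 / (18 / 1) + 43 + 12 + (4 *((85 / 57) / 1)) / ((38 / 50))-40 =148831 / 6498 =22.90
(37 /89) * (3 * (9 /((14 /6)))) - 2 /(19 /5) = 4.28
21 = 21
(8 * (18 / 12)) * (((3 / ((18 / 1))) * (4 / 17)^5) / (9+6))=2048 / 21297855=0.00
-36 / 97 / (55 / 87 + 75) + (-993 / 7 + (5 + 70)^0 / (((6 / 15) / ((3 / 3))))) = -44474611 / 319130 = -139.36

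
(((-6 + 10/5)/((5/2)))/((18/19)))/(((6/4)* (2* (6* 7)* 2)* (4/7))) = -19/1620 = -0.01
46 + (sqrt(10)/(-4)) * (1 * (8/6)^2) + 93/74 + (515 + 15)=575.85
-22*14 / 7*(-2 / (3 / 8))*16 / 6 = 5632 / 9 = 625.78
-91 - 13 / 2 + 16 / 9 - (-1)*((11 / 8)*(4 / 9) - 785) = -7921 / 9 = -880.11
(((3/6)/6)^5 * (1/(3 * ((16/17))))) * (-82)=-697/5971968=-0.00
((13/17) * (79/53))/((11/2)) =2054/9911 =0.21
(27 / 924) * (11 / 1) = 0.32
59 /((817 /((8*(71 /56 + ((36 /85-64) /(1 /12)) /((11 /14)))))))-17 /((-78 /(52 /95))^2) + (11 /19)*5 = -2548086325556 /4571911575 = -557.33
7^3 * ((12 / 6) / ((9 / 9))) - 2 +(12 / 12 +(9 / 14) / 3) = 685.21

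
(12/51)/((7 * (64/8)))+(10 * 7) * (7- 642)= -10579099/238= -44450.00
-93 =-93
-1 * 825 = -825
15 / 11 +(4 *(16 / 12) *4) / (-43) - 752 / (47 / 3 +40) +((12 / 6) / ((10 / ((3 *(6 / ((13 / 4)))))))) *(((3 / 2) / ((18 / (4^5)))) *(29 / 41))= 34239395393 / 631533045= 54.22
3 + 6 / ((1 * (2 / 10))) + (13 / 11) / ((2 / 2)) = 376 / 11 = 34.18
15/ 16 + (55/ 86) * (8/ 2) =2405/ 688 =3.50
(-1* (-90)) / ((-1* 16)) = -45 / 8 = -5.62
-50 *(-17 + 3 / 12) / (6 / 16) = 6700 / 3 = 2233.33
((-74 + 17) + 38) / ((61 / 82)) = -1558 / 61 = -25.54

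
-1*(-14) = 14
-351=-351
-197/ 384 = -0.51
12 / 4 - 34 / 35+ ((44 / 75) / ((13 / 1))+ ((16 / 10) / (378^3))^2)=30718502257663786 / 14813380760867325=2.07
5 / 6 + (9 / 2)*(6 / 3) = 59 / 6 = 9.83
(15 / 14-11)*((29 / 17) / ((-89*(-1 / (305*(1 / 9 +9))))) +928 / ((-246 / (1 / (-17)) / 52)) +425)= -38010285449 / 7816158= -4863.04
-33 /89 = -0.37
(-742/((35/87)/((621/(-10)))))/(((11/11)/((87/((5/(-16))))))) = -3985895952/125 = -31887167.62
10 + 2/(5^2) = 252/25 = 10.08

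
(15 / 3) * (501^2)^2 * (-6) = -1890045060030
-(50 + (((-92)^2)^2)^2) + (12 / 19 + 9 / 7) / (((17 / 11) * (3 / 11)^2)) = -2047743303818884079 / 399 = -5132188731375649.32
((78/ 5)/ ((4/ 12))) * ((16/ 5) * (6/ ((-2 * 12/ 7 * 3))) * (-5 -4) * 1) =19656/ 25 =786.24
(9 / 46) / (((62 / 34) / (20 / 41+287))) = 1803411 / 58466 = 30.85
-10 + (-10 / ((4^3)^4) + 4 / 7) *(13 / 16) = -8959033799 / 939524096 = -9.54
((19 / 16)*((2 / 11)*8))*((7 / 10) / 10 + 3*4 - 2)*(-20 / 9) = -19133 / 495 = -38.65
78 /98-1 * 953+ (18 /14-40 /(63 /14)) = -423275 /441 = -959.81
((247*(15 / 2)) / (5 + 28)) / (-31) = -1.81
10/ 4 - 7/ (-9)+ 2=95/ 18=5.28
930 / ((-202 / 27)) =-12555 / 101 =-124.31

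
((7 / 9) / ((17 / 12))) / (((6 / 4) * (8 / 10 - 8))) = -70 / 1377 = -0.05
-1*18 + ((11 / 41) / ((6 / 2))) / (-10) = -22151 / 1230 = -18.01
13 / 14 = 0.93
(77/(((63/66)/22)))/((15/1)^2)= 5324/675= 7.89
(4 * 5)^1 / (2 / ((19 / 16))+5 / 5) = 380 / 51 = 7.45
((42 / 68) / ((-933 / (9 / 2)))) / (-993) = 21 / 6999988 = 0.00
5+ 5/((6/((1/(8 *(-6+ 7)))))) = 245/48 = 5.10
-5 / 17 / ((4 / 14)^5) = -154.48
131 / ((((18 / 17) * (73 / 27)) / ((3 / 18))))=2227 / 292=7.63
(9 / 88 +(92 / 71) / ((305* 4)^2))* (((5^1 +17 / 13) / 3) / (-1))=-2437182721 / 11333793900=-0.22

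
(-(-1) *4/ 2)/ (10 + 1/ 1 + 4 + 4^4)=2/ 271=0.01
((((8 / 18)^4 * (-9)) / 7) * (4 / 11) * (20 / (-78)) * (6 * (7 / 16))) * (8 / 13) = 0.01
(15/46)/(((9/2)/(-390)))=-650/23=-28.26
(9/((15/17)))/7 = 51/35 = 1.46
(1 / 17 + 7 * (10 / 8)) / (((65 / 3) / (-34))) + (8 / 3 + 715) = 274499 / 390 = 703.84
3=3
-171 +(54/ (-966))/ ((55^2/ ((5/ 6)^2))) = -13325005/ 77924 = -171.00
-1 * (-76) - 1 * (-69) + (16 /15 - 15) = 1966 /15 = 131.07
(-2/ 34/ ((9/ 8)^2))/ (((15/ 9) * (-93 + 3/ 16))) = 1024/ 3408075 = 0.00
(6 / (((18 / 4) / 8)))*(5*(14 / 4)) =560 / 3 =186.67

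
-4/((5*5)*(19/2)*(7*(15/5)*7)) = -8/69825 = -0.00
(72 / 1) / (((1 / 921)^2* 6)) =10178892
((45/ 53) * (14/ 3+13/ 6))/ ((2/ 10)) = 3075/ 106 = 29.01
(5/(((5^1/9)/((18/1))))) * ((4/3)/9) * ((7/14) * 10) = 120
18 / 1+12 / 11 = 210 / 11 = 19.09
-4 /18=-2 /9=-0.22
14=14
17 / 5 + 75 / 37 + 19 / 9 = 12551 / 1665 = 7.54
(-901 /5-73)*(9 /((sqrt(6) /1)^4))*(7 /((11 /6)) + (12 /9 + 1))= -42833 /110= -389.39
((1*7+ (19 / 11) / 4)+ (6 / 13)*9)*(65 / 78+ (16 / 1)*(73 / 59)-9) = 9094453 / 67496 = 134.74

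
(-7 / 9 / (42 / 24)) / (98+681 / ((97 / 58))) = -97 / 110259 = -0.00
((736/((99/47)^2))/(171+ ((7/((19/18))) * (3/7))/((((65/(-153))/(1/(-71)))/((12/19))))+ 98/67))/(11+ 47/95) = 331548831648200/3963586787608833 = 0.08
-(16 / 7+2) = -30 / 7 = -4.29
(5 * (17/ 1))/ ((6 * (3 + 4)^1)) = 85/ 42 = 2.02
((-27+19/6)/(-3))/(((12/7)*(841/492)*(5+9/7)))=26117/60552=0.43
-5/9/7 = -5/63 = -0.08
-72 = -72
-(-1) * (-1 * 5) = -5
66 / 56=33 / 28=1.18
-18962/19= -998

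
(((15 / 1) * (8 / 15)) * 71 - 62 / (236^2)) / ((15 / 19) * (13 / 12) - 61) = -300535027 / 31823302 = -9.44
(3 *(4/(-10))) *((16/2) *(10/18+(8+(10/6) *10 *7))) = -18032/15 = -1202.13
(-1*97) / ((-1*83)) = 97 / 83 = 1.17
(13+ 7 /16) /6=215 /96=2.24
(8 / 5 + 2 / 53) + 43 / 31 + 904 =7451209 / 8215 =907.02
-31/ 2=-15.50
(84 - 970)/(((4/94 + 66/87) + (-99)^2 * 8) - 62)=-603809/53393345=-0.01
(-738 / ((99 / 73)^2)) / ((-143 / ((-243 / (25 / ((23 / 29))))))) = -271363338 / 12544675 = -21.63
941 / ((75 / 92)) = 86572 / 75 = 1154.29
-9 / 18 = -1 / 2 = -0.50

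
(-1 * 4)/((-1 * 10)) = 2/5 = 0.40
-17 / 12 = -1.42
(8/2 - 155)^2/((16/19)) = 433219/16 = 27076.19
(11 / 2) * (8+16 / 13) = 50.77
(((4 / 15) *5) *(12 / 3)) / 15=16 / 45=0.36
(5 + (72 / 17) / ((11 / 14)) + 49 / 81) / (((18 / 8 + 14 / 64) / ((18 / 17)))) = 10658944 / 2260269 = 4.72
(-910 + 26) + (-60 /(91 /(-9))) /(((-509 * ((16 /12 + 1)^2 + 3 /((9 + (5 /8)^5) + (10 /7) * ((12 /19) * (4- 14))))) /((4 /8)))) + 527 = -357.00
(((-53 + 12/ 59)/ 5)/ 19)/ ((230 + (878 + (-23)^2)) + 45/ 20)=-2492/ 7350397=-0.00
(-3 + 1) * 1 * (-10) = 20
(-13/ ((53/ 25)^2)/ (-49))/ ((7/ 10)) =81250/ 963487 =0.08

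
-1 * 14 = -14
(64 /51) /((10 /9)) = 96 /85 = 1.13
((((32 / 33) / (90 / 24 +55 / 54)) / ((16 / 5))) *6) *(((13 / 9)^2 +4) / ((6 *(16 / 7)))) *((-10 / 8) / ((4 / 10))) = -86275 / 163152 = -0.53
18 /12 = 3 /2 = 1.50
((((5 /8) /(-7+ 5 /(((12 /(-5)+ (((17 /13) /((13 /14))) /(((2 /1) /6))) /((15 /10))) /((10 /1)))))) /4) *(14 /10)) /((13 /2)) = 77 /258609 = 0.00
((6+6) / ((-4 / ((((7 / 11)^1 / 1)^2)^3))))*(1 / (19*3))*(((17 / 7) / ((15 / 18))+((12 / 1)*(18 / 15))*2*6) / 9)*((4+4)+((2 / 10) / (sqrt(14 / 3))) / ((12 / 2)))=-55126960 / 100978977 - 98441*sqrt(42) / 605873862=-0.55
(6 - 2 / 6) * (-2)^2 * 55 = 3740 / 3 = 1246.67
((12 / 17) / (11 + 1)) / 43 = 1 / 731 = 0.00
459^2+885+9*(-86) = 210792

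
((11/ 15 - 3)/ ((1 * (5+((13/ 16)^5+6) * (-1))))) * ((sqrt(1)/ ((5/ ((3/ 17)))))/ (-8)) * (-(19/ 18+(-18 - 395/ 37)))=-482213888/ 2364081885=-0.20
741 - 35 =706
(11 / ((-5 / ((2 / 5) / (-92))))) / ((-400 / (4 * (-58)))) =319 / 57500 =0.01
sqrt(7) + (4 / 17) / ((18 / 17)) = 2 / 9 + sqrt(7) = 2.87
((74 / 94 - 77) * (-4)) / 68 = 3582 / 799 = 4.48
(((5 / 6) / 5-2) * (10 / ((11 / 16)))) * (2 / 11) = -160 / 33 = -4.85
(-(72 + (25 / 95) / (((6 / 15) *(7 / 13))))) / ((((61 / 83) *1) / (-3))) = 4849773 / 16226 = 298.89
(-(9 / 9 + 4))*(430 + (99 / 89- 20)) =-182945 / 89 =-2055.56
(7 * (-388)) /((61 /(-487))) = 1322692 /61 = 21683.48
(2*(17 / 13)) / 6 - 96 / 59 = -2741 / 2301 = -1.19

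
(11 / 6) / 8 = 11 / 48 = 0.23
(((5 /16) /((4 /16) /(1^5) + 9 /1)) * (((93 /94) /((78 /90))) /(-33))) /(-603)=775 /399872616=0.00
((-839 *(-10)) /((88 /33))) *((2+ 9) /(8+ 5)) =138435 /52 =2662.21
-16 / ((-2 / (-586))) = -4688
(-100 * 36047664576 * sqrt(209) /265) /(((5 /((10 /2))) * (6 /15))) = -1802383228800 * sqrt(209) /53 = -491636831504.22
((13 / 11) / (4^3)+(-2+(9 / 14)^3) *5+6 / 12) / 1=-1968765 / 241472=-8.15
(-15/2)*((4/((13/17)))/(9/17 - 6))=2890/403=7.17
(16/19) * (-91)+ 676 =11388/19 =599.37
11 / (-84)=-11 / 84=-0.13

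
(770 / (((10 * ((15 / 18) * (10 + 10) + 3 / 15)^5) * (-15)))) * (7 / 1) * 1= -2480625 / 94234497863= -0.00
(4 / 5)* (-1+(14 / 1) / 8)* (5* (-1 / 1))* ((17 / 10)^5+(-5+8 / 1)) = -5159571 / 100000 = -51.60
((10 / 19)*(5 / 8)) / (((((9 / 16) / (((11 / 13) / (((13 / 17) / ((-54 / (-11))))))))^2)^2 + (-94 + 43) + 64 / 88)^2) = 0.00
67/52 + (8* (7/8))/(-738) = 24541/19188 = 1.28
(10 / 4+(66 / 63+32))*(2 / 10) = 1493 / 210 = 7.11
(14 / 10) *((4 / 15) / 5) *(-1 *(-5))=0.37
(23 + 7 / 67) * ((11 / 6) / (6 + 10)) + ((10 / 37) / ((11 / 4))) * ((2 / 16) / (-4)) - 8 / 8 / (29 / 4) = 15856419 / 6326408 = 2.51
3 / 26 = 0.12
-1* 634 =-634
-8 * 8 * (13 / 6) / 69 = -416 / 207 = -2.01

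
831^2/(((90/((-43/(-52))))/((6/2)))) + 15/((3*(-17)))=168264097/8840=19034.40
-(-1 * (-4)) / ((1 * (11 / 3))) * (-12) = 144 / 11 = 13.09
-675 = -675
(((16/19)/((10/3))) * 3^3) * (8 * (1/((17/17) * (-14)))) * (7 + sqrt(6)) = -2592/95-2592 * sqrt(6)/665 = -36.83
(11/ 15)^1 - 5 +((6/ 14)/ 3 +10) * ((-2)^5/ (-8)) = 3812/ 105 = 36.30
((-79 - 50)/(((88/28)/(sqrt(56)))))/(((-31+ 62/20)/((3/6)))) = 1505 * sqrt(14)/1023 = 5.50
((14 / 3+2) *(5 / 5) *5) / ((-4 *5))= -5 / 3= -1.67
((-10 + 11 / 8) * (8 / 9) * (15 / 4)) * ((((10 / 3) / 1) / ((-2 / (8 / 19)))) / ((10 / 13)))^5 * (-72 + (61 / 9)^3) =1907359586978560 / 438633509553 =4348.41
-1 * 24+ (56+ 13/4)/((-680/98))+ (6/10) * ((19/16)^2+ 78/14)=-863655/30464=-28.35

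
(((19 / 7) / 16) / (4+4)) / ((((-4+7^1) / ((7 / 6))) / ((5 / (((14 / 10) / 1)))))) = 475 / 16128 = 0.03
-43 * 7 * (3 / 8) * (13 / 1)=-11739 / 8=-1467.38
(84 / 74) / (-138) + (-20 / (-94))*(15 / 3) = 42221 / 39997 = 1.06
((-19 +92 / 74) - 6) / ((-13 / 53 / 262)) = 12205794 / 481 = 25375.87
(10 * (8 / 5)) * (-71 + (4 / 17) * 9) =-18736 / 17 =-1102.12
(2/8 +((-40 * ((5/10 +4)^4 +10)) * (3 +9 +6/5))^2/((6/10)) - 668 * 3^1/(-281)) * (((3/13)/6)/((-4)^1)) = -92153265958757/116896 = -788335494.45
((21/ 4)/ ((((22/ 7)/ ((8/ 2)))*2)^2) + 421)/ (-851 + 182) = -204793/ 323796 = -0.63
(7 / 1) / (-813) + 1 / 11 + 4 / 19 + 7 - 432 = -72164969 / 169917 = -424.71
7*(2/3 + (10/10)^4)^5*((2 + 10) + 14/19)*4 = 21175000/4617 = 4586.31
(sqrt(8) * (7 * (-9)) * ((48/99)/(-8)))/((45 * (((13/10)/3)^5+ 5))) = 45360000 * sqrt(2)/1340584223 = 0.05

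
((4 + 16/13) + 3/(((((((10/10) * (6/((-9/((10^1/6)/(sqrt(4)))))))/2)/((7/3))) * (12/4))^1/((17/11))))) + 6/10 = -5113/715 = -7.15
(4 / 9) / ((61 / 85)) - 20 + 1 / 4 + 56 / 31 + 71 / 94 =-53013457 / 3199572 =-16.57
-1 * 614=-614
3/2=1.50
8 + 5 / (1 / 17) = 93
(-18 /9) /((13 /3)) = -6 /13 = -0.46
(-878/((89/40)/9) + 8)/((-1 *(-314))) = -157684/13973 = -11.28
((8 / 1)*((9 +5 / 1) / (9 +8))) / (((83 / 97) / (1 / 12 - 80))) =-2604644 / 4233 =-615.32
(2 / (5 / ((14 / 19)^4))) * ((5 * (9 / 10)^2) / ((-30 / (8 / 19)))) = -2074464 / 309512375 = -0.01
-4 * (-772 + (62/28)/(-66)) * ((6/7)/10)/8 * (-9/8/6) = -6.20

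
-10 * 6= -60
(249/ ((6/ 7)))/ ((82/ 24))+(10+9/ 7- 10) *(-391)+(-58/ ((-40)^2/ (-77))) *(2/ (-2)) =-96542471/ 229600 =-420.48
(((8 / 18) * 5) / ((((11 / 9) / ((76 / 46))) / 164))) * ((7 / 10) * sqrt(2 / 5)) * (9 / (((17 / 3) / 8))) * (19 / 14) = 25576128 * sqrt(10) / 21505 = 3760.93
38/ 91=0.42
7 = 7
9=9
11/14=0.79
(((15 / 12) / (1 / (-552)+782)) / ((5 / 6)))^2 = 685584 / 186332945569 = 0.00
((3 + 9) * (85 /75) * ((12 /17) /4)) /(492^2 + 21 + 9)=2 /201745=0.00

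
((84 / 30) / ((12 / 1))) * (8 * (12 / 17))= 1.32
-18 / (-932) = 9 / 466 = 0.02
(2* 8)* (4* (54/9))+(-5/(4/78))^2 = 39561/4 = 9890.25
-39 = -39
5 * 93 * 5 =2325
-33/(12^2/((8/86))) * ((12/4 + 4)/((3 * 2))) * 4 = -0.10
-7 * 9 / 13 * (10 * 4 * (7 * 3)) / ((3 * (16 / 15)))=-33075 / 26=-1272.12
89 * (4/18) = 178/9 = 19.78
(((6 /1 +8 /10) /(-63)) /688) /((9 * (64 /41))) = -697 /62415360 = -0.00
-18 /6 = -3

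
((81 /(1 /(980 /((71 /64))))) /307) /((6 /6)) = 5080320 /21797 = 233.07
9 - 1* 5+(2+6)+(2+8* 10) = 94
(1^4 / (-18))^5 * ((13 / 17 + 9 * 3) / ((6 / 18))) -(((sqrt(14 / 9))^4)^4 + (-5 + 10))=-114989669981 / 2927177028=-39.28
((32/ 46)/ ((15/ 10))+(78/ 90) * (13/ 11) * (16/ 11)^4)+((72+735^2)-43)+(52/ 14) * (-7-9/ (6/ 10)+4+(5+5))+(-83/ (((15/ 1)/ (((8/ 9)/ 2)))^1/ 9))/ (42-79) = 518286228503262/ 959380807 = 540229.93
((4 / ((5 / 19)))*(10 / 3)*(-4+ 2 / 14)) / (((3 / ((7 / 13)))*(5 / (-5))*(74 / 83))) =18924 / 481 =39.34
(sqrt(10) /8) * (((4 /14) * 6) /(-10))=-3 * sqrt(10) /140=-0.07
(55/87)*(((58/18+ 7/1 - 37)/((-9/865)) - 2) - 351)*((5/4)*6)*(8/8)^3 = 24732400/2349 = 10528.91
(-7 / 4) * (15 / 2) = -105 / 8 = -13.12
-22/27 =-0.81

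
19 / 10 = 1.90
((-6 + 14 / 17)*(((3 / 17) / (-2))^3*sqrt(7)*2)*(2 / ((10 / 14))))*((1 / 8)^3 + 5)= 5324319*sqrt(7) / 53453440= 0.26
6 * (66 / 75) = 5.28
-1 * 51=-51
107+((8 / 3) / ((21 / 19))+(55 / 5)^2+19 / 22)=320549 / 1386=231.28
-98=-98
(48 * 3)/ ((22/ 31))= 2232/ 11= 202.91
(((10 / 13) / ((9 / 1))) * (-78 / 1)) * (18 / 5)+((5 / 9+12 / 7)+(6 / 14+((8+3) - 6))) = -1027 / 63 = -16.30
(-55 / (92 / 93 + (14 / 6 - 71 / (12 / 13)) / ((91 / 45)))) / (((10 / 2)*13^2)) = 28644 / 15795481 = 0.00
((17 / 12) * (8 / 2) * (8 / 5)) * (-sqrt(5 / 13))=-136 * sqrt(65) / 195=-5.62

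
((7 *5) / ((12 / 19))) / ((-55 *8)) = -0.13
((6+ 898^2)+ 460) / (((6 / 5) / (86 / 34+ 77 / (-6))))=-2120050925 / 306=-6928271.00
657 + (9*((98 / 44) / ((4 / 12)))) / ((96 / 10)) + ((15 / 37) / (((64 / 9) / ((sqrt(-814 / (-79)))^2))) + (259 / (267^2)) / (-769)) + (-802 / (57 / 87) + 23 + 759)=3211431902381563 / 14482456162416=221.75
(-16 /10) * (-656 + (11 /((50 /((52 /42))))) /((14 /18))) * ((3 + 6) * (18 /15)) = 346969872 /30625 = 11329.63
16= 16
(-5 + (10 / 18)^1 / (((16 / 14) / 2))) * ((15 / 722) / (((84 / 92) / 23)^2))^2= -283877321643625 / 405519334416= -700.03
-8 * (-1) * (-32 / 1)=-256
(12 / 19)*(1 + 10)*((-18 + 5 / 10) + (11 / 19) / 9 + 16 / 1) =-10802 / 1083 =-9.97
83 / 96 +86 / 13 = 9335 / 1248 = 7.48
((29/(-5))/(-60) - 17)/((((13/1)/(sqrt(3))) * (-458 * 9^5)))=0.00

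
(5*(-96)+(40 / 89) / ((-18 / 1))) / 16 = -30.00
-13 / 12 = -1.08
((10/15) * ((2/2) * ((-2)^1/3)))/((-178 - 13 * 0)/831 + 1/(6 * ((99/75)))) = 24376/4823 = 5.05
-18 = -18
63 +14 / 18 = 574 / 9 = 63.78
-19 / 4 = -4.75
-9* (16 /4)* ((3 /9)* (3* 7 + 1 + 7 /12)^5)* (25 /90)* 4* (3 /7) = -33566199.81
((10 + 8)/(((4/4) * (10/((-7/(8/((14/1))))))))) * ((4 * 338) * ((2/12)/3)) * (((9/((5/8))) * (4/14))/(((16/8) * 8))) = -10647/25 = -425.88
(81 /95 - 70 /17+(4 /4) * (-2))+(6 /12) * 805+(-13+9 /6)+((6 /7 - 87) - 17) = 3194704 /11305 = 282.59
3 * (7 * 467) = 9807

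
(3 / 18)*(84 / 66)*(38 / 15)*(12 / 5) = 1.29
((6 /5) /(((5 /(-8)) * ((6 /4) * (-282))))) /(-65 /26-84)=-32 /609825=-0.00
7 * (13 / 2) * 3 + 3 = 279 / 2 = 139.50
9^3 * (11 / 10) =8019 / 10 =801.90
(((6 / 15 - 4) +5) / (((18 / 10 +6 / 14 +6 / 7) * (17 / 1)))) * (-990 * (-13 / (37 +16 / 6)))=5005 / 578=8.66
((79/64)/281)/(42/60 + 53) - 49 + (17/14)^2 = -11244825085/236606496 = -47.53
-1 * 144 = -144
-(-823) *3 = 2469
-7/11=-0.64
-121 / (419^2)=-0.00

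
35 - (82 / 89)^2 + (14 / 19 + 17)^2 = 997234520 / 2859481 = 348.75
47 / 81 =0.58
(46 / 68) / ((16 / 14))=161 / 272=0.59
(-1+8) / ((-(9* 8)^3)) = -0.00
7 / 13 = 0.54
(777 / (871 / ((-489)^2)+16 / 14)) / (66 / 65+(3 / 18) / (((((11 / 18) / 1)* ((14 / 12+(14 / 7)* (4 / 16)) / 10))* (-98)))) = 3037719295611 / 4476411019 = 678.61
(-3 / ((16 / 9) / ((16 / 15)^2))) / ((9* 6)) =-8 / 225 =-0.04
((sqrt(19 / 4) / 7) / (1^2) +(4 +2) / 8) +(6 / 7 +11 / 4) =sqrt(19) / 14 +61 / 14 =4.67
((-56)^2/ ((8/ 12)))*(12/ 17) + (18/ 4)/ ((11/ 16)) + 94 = 639730/ 187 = 3421.02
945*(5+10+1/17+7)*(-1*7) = -2480625/17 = -145919.12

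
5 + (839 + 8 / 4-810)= 36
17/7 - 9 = -46/7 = -6.57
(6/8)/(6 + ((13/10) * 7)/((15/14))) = 225/4348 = 0.05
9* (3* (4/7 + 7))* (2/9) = 318/7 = 45.43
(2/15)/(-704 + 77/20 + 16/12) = -8/41929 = -0.00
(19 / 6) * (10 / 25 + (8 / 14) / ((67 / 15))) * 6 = 23522 / 2345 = 10.03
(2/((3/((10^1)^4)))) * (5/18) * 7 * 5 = 1750000/27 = 64814.81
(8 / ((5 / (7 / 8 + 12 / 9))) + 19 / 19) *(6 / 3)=136 / 15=9.07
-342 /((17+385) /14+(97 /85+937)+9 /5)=-20349 /57635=-0.35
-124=-124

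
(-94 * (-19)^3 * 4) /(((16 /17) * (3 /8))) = 21921364 /3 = 7307121.33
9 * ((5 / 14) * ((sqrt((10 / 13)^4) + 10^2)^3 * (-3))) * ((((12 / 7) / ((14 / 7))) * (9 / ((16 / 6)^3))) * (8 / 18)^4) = -36847500000000 / 236513641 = -155794.40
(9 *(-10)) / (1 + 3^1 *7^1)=-4.09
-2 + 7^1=5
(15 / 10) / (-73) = -3 / 146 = -0.02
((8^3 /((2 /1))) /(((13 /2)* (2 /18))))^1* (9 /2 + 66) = 324864 /13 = 24989.54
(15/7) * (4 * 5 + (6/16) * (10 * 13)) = 147.32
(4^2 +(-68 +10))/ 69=-14/ 23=-0.61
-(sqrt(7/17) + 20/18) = -10/9 - sqrt(119)/17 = -1.75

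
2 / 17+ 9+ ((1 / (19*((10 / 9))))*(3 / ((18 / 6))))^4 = 201997661537 / 22154570000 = 9.12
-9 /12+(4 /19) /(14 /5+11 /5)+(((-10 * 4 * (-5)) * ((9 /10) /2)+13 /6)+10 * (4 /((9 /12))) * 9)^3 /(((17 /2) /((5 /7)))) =9609150705389 /610470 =15740578.09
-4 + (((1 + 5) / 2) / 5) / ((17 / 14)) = -298 / 85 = -3.51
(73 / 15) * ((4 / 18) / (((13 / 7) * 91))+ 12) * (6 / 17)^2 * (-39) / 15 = -5330168 / 281775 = -18.92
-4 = -4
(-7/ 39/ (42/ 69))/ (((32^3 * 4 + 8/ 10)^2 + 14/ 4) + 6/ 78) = -575/ 33501153861663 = -0.00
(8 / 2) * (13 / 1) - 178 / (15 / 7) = -466 / 15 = -31.07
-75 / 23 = -3.26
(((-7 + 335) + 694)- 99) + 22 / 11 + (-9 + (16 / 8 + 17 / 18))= 16541 / 18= 918.94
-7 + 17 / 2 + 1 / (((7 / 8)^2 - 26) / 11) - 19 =-57933 / 3230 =-17.94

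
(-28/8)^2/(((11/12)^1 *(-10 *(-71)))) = 147/7810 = 0.02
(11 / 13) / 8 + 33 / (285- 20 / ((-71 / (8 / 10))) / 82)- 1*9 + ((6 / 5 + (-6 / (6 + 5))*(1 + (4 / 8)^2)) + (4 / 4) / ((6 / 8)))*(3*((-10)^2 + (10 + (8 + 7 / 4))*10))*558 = 875150685243143 / 949111592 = 922073.54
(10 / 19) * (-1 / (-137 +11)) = 5 / 1197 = 0.00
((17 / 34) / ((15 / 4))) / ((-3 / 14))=-28 / 45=-0.62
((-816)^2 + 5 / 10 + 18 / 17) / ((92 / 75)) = 542818.66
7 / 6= 1.17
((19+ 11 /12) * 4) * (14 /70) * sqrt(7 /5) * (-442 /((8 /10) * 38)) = -52819 * sqrt(35) /1140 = -274.11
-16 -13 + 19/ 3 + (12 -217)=-683/ 3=-227.67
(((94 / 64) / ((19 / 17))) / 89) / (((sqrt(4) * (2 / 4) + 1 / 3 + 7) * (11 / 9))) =21573 / 14880800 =0.00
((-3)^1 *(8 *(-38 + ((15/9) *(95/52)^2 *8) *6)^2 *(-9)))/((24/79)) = 1065022690599/28561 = 37289404.80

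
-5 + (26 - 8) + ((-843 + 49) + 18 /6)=-778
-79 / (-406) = 79 / 406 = 0.19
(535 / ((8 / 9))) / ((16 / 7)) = 33705 / 128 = 263.32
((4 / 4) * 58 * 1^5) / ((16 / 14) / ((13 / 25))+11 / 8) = 42224 / 2601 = 16.23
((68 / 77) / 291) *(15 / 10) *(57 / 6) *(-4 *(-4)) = 5168 / 7469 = 0.69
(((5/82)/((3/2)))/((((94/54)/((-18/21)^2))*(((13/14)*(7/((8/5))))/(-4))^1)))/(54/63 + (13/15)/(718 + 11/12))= -447223680/22723987559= -0.02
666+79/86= 57355/86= 666.92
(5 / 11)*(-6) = -30 / 11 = -2.73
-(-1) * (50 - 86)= -36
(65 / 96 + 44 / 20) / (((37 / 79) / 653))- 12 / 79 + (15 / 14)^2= 275844893657 / 68748960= 4012.35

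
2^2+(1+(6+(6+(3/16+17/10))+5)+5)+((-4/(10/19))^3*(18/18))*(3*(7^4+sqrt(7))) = -6323830481/2000 - 164616*sqrt(7)/125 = -3165399.50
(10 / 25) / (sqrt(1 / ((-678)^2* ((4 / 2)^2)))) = 2712 / 5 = 542.40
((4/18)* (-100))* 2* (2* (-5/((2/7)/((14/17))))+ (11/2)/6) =569300/459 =1240.31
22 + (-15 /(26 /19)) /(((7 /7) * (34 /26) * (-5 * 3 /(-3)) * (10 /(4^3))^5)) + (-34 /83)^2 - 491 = -6759542066493 /365978125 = -18469.80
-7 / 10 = -0.70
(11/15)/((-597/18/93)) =-2046/995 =-2.06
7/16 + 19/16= 13/8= 1.62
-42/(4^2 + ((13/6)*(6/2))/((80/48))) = -420/199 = -2.11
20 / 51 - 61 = -3091 / 51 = -60.61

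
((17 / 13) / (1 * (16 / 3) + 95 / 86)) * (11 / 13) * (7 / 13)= 30702 / 331747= 0.09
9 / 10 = 0.90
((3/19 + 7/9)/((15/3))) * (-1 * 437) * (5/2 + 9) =-8464/9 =-940.44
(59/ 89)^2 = 3481/ 7921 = 0.44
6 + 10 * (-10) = -94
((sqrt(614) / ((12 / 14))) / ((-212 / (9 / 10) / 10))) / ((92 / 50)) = -525*sqrt(614) / 19504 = -0.67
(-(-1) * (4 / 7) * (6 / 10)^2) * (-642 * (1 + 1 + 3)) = -23112 / 35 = -660.34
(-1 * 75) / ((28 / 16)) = -300 / 7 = -42.86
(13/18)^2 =169/324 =0.52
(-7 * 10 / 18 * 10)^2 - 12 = 121528 / 81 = 1500.35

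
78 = 78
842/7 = 120.29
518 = 518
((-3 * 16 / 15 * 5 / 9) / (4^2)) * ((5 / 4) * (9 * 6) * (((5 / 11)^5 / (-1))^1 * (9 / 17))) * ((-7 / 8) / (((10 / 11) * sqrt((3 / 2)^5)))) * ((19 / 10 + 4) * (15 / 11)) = -3871875 * sqrt(6) / 43805872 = -0.22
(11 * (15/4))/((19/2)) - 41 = -1393/38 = -36.66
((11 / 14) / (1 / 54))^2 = 88209 / 49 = 1800.18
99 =99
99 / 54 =11 / 6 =1.83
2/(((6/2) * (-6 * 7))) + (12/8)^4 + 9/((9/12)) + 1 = 18191/1008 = 18.05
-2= -2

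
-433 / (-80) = 433 / 80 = 5.41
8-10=-2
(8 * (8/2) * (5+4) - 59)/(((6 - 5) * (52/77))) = 17633/52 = 339.10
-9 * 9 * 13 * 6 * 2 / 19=-665.05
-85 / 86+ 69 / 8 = 2627 / 344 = 7.64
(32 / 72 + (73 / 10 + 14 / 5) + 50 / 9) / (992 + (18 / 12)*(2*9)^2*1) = 161 / 14780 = 0.01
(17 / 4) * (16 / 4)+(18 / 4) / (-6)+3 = 77 / 4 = 19.25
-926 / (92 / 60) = -13890 / 23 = -603.91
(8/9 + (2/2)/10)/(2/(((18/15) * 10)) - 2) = -89/165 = -0.54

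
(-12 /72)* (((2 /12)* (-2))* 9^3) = 81 /2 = 40.50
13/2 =6.50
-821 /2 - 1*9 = -839 /2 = -419.50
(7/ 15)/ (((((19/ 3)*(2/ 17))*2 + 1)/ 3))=357/ 635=0.56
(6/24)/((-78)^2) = 1/24336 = 0.00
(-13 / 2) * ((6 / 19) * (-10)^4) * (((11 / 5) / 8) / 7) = -107250 / 133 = -806.39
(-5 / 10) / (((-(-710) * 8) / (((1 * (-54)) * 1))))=27 / 5680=0.00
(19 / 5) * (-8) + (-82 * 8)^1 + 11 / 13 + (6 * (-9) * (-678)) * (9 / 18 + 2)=5904889 / 65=90844.45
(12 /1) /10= 6 /5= 1.20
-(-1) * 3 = 3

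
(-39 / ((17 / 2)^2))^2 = 24336 / 83521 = 0.29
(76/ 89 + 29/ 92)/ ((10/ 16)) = 19146/ 10235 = 1.87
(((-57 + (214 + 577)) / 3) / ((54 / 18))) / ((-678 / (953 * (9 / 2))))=-349751 / 678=-515.86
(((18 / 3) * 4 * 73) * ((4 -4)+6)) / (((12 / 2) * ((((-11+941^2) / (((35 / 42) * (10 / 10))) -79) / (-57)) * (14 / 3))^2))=0.00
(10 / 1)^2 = 100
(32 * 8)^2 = 65536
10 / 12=5 / 6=0.83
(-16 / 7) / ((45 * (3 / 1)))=-16 / 945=-0.02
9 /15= 0.60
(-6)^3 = -216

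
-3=-3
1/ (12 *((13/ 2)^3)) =2/ 6591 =0.00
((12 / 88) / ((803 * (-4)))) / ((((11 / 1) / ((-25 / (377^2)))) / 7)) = 525 / 110477440216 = 0.00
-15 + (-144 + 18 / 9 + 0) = -157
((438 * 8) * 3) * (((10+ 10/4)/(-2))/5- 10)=-118260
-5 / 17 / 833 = -5 / 14161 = -0.00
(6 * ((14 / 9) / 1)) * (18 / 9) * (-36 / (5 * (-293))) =672 / 1465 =0.46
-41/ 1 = -41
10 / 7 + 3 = 31 / 7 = 4.43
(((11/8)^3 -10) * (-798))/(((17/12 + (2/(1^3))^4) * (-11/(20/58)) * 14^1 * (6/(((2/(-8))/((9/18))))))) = 56835/898304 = 0.06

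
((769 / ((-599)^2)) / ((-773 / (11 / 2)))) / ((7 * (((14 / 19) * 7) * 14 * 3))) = -160721 / 15982199240952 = -0.00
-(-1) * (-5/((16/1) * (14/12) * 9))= -5/168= -0.03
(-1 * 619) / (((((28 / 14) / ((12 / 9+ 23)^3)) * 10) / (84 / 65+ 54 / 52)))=-24320953823 / 23400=-1039357.00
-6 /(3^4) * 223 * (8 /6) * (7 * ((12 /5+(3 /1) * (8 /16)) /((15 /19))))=-1542268 /2025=-761.61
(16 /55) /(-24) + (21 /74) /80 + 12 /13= 464509 /507936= 0.91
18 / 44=9 / 22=0.41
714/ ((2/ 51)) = 18207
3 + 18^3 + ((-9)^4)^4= 1853020188857676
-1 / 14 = -0.07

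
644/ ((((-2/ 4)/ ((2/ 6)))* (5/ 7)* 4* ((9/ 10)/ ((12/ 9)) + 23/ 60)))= -18032/ 127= -141.98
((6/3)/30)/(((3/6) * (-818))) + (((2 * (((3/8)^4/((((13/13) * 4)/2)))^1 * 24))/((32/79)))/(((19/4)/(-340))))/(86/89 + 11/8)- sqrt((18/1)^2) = -1338660422239/24872173440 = -53.82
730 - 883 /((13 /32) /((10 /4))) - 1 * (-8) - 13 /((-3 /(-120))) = -67806 /13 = -5215.85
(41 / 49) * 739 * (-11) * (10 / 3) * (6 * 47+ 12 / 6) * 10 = -9465407600 / 147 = -64390527.89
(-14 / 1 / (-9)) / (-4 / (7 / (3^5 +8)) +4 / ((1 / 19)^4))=49 / 16415928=0.00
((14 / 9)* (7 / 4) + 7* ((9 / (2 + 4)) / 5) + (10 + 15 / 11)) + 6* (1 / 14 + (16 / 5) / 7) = 67073 / 3465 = 19.36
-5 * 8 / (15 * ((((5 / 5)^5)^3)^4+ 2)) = -8 / 9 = -0.89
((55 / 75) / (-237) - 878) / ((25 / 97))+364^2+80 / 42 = 80310895621 / 622125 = 129091.25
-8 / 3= -2.67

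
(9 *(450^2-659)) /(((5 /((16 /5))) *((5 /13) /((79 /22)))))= 14924930904 /1375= 10854495.20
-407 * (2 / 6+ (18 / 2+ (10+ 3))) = -27269 / 3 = -9089.67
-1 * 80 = -80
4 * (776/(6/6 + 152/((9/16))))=27936/2441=11.44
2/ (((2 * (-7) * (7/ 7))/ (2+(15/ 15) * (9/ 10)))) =-29/ 70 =-0.41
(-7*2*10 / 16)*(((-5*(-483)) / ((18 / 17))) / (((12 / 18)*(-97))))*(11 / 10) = 339.48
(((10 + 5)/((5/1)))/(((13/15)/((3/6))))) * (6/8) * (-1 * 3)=-405/104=-3.89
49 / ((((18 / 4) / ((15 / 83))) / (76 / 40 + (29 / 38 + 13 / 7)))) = 14028 / 1577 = 8.90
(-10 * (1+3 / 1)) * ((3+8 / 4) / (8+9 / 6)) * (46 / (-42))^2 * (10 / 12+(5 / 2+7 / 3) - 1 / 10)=-3533720 / 25137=-140.58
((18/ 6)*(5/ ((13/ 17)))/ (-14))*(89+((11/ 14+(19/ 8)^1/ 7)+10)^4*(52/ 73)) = -29955289365/ 1943552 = -15412.65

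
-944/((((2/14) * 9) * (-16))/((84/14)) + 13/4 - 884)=26432/24757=1.07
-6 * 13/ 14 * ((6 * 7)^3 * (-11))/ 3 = 1513512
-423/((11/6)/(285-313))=71064/11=6460.36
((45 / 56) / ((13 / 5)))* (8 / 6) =75 / 182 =0.41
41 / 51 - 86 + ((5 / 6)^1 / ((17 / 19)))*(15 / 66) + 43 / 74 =-7007839 / 83028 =-84.40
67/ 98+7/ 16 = 879/ 784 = 1.12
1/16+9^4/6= 17497/16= 1093.56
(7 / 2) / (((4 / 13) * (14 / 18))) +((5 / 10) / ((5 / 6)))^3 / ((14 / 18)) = 104319 / 7000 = 14.90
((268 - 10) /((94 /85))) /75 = 731 /235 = 3.11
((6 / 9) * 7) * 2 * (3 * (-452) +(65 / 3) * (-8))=-128464 / 9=-14273.78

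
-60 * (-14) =840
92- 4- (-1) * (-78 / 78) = 87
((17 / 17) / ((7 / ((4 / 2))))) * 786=1572 / 7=224.57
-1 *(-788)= 788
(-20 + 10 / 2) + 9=-6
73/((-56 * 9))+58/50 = 12791/12600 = 1.02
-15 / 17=-0.88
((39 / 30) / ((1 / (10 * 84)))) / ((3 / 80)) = 29120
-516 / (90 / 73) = -6278 / 15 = -418.53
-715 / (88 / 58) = -1885 / 4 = -471.25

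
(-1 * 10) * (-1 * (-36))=-360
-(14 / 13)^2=-196 / 169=-1.16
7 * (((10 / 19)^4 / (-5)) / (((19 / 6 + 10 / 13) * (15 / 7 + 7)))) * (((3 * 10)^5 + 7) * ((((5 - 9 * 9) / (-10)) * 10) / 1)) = -11609328344250 / 2105713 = -5513252.92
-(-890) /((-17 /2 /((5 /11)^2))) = -44500 /2057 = -21.63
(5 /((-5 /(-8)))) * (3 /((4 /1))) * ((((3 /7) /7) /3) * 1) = 6 /49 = 0.12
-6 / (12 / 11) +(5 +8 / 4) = 3 / 2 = 1.50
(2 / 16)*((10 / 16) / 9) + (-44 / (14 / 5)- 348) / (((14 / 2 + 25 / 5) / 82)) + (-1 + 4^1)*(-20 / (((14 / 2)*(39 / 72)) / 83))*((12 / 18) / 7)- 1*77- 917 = -1322519119 / 366912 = -3604.46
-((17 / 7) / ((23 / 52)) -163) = 25359 / 161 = 157.51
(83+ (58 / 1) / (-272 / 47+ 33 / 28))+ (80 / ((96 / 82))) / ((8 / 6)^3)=38522213 / 388160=99.24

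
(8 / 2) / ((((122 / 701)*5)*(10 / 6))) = 4206 / 1525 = 2.76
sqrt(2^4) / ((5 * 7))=4 / 35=0.11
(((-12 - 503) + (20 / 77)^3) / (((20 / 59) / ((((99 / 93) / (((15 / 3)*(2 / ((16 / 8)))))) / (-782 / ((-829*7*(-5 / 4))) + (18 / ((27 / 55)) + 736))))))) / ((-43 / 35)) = 103493643992505 / 303702913642744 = 0.34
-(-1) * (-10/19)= -10/19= -0.53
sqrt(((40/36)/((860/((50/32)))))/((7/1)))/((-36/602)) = -5 * sqrt(602)/432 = -0.28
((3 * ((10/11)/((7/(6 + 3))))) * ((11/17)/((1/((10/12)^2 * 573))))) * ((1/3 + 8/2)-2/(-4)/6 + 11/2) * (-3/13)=-214875/104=-2066.11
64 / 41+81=3385 / 41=82.56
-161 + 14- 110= -257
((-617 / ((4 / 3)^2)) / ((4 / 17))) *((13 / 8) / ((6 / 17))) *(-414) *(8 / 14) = 1439520849 / 896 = 1606608.09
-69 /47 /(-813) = 23 /12737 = 0.00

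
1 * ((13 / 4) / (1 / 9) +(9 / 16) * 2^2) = 63 / 2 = 31.50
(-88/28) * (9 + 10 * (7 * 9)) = -14058/7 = -2008.29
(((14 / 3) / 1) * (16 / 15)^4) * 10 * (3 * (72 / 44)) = 3670016 / 12375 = 296.57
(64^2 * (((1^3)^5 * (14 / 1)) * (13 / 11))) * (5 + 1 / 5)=19382272 / 55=352404.95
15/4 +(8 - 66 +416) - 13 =1395/4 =348.75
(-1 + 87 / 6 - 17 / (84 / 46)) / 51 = 88 / 1071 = 0.08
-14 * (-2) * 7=196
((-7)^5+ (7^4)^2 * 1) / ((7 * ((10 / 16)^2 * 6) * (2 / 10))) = 8758848 / 5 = 1751769.60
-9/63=-1/7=-0.14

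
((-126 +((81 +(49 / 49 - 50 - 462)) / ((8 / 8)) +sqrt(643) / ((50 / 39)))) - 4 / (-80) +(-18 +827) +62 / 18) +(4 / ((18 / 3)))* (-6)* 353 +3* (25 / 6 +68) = -169021 / 180 +39* sqrt(643) / 50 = -919.23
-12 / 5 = -2.40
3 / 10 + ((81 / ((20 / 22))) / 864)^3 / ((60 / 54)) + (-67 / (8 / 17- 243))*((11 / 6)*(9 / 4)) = 1946204426259 / 1351024640000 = 1.44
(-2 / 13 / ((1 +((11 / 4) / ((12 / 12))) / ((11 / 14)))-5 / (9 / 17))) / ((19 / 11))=396 / 21983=0.02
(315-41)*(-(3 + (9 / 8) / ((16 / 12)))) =-16851 / 16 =-1053.19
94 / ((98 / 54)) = 2538 / 49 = 51.80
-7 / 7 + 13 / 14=-0.07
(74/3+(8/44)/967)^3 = 487711019368681984/32495351711031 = 15008.64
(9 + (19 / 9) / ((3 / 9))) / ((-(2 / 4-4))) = 92 / 21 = 4.38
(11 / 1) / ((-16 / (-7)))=4.81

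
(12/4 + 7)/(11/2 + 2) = 4/3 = 1.33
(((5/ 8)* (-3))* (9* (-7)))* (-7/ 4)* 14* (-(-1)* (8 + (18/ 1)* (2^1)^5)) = -3380265/ 2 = -1690132.50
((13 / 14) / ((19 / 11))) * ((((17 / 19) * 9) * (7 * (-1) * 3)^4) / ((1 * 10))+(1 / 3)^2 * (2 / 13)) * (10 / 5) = 38295452371 / 227430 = 168383.47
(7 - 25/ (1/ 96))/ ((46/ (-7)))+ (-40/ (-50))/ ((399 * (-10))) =167091133/ 458850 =364.15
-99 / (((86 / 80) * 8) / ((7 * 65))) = -225225 / 43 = -5237.79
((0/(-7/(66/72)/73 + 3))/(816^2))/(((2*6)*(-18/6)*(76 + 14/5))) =0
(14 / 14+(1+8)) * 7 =70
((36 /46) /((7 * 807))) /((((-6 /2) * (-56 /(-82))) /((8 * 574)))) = -13448 /43309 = -0.31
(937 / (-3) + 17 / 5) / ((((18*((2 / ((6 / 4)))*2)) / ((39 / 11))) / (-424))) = 9675.23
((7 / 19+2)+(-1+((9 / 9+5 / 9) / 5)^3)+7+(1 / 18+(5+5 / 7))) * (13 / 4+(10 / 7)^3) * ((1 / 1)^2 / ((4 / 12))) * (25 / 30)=2905080959561 / 13302500400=218.39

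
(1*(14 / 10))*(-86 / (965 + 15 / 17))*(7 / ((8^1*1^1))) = -35819 / 328400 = -0.11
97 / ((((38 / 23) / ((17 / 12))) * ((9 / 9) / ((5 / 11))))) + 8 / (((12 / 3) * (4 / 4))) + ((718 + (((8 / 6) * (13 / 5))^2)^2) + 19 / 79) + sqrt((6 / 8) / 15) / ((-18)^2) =sqrt(5) / 3240 + 6034799748583 / 6686955000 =902.47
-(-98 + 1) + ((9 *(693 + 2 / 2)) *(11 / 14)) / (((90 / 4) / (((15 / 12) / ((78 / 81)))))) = 138367 / 364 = 380.13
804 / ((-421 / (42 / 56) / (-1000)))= 603000 / 421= 1432.30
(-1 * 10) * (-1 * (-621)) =-6210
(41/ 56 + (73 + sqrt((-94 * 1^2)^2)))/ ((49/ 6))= 28179/ 1372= 20.54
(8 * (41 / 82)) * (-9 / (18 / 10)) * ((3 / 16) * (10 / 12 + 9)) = -295 / 8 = -36.88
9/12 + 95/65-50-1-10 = -58.79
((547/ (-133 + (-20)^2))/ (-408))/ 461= -547/ 50219496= -0.00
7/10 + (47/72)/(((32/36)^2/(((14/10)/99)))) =20041/28160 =0.71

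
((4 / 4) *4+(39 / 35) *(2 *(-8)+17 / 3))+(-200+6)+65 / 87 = -611336 / 3045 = -200.77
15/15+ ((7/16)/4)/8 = 519/512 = 1.01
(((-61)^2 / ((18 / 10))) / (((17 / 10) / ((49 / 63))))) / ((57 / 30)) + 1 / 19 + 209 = 18492944 / 26163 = 706.84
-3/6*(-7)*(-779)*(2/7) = -779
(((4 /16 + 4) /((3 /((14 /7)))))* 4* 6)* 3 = 204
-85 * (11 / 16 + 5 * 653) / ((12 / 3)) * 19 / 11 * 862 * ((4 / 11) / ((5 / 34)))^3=-571796043339504 / 366025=-1562177565.30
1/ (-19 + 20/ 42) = -21/ 389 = -0.05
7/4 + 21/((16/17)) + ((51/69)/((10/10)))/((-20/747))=-6521/1840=-3.54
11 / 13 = 0.85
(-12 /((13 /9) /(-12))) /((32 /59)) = 4779 /26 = 183.81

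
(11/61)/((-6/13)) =-143/366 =-0.39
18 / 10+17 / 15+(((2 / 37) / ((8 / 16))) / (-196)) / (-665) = 10609679 / 3616935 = 2.93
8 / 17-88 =-1488 / 17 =-87.53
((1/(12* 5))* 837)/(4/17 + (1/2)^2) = 1581/55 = 28.75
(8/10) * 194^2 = 150544/5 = 30108.80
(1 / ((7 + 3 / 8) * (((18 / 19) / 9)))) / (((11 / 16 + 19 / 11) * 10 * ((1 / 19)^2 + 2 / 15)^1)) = 658464 / 1680025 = 0.39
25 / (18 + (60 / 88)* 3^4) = 0.34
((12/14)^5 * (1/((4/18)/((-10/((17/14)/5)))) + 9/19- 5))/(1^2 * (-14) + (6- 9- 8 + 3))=238381056/59715271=3.99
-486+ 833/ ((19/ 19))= 347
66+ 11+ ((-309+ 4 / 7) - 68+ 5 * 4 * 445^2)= 3960200.57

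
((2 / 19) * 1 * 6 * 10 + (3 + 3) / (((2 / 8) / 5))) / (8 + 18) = 1200 / 247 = 4.86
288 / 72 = 4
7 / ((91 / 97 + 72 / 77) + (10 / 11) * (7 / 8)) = 209132 / 79729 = 2.62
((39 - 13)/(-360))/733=-13/131940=-0.00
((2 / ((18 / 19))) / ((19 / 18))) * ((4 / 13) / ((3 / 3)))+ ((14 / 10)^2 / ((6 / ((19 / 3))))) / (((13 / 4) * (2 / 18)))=6.34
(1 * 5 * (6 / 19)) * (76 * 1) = 120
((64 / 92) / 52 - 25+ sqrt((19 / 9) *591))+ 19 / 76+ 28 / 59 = 11.06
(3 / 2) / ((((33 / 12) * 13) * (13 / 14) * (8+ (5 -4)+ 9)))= 14 / 5577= 0.00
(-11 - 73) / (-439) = 84 / 439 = 0.19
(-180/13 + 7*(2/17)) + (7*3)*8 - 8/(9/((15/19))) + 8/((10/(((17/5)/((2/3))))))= 49870144/314925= 158.36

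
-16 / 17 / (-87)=16 / 1479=0.01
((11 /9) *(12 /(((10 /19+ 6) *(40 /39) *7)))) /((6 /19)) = 51623 /52080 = 0.99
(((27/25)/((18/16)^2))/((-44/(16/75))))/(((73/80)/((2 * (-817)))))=6692864/903375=7.41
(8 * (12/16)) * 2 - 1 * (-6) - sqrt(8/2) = 16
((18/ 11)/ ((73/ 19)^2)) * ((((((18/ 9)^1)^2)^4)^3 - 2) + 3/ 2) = 109018346319/ 58619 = 1859778.34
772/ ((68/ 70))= 13510/ 17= 794.71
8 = 8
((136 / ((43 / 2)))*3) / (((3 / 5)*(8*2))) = 85 / 43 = 1.98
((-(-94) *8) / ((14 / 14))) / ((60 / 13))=2444 / 15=162.93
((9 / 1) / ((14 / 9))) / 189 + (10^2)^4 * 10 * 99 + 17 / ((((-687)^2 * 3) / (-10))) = 13737129714004231061 / 138758886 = 99000000000.03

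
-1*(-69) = 69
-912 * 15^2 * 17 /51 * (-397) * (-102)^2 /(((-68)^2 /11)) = 672081300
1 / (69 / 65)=65 / 69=0.94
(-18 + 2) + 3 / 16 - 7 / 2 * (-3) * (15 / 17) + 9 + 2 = 1211 / 272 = 4.45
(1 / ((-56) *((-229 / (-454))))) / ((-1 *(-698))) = -227 / 4475576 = -0.00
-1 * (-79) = 79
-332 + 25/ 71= -23547/ 71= -331.65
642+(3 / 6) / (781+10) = 1015645 / 1582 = 642.00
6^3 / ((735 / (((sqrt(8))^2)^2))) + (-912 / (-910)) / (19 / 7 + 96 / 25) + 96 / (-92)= 1505498544 / 84023485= 17.92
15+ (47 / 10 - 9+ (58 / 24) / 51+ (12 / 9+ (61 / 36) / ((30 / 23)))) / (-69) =19032347 / 1266840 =15.02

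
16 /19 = 0.84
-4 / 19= -0.21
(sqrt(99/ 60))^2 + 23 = 493/ 20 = 24.65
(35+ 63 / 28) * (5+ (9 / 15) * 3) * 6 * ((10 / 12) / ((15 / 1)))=2533 / 30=84.43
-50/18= -25/9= -2.78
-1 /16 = -0.06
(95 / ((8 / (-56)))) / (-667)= 665 / 667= 1.00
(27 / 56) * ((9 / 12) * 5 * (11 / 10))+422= 189947 / 448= 423.99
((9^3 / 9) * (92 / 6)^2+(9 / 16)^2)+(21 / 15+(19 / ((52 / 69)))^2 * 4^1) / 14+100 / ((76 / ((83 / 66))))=18255304435793 / 949428480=19227.68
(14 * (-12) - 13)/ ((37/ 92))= -16652/ 37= -450.05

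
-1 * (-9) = 9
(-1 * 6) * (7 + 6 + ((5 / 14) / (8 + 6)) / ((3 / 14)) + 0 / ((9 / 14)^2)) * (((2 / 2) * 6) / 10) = -1653 / 35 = -47.23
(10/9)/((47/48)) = 160/141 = 1.13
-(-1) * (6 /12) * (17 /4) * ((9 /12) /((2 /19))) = 969 /64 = 15.14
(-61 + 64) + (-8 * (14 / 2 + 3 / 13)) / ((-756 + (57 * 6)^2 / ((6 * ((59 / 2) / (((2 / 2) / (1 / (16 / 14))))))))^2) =-7760864 / 85293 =-90.99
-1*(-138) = 138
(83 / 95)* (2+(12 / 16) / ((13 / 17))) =2573 / 988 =2.60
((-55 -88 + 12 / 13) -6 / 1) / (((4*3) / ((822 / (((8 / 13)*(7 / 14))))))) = -263725 / 8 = -32965.62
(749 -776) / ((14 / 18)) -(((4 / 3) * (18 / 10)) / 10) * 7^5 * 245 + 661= -34566886 / 35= -987625.31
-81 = -81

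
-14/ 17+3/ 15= -53/ 85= -0.62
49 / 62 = 0.79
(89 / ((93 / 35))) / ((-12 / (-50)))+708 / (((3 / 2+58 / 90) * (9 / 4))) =30832435 / 107694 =286.30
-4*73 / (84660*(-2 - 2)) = 73 / 84660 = 0.00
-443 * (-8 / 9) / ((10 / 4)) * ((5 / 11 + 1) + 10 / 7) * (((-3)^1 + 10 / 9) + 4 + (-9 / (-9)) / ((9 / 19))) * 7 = 19931456 / 1485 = 13421.86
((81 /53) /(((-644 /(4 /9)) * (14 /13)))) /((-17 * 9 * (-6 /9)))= -39 /4061708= -0.00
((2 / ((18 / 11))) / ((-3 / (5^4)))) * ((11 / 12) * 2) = -75625 / 162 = -466.82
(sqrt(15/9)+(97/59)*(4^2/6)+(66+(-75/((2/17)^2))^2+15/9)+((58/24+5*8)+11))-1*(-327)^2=sqrt(15)/3+82853128021/2832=29256049.32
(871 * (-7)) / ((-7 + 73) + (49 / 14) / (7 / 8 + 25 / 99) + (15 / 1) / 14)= -76224694 / 877335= -86.88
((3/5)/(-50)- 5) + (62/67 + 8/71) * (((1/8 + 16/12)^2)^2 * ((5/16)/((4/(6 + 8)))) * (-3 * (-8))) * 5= 26796210806981/43840512000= 611.22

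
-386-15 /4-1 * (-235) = -154.75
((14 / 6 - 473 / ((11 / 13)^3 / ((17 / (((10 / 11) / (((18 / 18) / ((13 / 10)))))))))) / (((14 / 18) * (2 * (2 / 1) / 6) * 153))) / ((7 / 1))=-185270 / 9163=-20.22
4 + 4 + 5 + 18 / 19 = 13.95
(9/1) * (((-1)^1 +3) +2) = 36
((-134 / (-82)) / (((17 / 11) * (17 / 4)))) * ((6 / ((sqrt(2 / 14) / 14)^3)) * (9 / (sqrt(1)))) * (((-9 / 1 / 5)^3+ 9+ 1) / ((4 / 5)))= 3557201.20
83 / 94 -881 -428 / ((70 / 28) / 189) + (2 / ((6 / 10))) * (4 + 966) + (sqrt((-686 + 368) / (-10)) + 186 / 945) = -177680057 / 5922 + sqrt(795) / 5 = -29997.75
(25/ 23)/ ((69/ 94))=2350/ 1587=1.48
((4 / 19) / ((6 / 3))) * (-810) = -1620 / 19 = -85.26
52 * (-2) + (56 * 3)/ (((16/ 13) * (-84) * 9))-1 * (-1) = -7429/ 72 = -103.18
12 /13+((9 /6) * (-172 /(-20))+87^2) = 985767 /130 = 7582.82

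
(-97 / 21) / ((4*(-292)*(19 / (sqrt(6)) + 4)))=0.00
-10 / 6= -5 / 3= -1.67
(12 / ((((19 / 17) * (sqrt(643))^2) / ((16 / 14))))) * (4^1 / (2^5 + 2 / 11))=11968 / 5045621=0.00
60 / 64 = 15 / 16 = 0.94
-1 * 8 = -8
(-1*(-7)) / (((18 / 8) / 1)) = 28 / 9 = 3.11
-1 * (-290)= 290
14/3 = 4.67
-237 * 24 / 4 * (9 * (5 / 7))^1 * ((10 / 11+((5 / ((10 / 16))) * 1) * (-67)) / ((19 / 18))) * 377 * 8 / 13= 1572870104640 / 1463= 1075099182.94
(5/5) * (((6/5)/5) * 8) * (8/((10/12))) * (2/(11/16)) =73728/1375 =53.62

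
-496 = -496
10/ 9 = 1.11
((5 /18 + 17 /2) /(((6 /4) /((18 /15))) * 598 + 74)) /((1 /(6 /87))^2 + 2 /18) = 632 /12442439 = 0.00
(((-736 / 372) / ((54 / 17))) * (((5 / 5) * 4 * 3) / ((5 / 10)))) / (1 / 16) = -200192 / 837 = -239.18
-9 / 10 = -0.90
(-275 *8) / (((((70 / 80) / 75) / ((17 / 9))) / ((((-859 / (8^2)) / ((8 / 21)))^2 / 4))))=-1811036679375 / 16384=-110536906.70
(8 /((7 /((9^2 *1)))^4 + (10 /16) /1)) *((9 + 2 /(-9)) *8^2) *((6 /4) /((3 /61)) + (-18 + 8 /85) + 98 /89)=160347880771909632 /1628387530345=98470.34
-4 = -4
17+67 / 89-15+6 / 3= 423 / 89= 4.75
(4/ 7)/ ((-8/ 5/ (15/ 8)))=-75/ 112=-0.67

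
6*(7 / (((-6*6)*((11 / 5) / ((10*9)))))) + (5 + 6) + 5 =-349 / 11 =-31.73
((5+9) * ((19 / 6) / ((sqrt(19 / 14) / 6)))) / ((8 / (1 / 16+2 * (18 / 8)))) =511 * sqrt(266) / 64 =130.22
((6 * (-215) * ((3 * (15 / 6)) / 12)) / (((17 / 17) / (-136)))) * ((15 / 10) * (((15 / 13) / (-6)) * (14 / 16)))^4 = 6664013015625 / 14974189568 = 445.03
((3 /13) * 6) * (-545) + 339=-5403 /13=-415.62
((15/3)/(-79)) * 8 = -40/79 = -0.51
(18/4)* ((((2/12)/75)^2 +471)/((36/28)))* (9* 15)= 667642507/3000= 222547.50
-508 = -508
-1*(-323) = 323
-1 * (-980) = 980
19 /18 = 1.06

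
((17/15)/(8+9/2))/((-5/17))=-578/1875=-0.31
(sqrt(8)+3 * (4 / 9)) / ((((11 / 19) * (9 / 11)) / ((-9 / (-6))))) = 38 / 9+19 * sqrt(2) / 3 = 13.18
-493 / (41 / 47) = -23171 / 41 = -565.15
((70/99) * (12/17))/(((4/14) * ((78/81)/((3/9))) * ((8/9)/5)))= 33075/9724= 3.40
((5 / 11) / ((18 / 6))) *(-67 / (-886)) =335 / 29238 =0.01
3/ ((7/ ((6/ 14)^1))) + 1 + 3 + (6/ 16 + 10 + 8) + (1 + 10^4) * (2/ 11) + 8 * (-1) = 7903561/ 4312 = 1832.92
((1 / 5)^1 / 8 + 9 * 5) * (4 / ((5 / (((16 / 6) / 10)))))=9.61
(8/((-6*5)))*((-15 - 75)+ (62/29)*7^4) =-585008/435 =-1344.85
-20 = -20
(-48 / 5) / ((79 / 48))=-2304 / 395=-5.83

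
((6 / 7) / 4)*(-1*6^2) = -54 / 7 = -7.71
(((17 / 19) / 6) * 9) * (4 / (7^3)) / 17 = 6 / 6517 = 0.00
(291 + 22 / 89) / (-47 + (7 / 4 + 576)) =0.55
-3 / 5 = -0.60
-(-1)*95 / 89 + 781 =69604 / 89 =782.07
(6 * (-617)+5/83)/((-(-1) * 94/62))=-9525091/3901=-2441.70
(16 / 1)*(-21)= -336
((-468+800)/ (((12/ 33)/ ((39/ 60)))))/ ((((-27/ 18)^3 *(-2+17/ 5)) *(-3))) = 23738/ 567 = 41.87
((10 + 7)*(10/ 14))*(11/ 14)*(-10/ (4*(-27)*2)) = 4675/ 10584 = 0.44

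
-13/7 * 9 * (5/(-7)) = 585/49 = 11.94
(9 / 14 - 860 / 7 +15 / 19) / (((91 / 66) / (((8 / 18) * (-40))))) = 56846240 / 36309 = 1565.62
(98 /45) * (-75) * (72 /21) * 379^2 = -80438960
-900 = -900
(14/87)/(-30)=-0.01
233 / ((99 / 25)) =5825 / 99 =58.84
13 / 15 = 0.87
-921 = -921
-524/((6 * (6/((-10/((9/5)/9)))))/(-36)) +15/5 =-26197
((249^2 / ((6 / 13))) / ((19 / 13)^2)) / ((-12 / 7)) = -105945931 / 2888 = -36684.88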